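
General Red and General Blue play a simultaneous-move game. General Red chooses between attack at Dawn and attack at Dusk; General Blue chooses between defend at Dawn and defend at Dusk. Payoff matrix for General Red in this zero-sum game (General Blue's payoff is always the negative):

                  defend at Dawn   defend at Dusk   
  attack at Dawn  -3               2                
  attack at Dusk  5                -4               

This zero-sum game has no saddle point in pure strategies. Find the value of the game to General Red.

v = -1/7

Set General Red's expected payoff from attack at Dawn equal to that from attack at Dusk:
  General Red's payoff from attack at Dawn: q·(-3) + (1−q)·2 = -5q + 2
  General Red's payoff from attack at Dusk: q·5 + (1−q)·(-4) = 9q - 4
  -5q + 2 = 9q - 4  ⇒  -14q = -6  ⇒  q = 3/7.
The value is General Red's expected payoff against this mix (using attack at Dawn): (3/7)·(-3) + (4/7)·2 = -1/7.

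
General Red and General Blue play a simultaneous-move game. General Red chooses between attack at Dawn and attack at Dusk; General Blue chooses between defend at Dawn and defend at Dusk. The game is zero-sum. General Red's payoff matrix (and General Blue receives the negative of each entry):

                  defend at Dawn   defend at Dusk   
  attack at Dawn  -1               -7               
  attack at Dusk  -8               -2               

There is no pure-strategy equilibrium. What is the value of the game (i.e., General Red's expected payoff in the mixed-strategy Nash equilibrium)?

General Blue's mix must leave General Red indifferent between attack at Dawn and attack at Dusk.
  General Red's expected payoff from attack at Dawn: q·(-1) + (1−q)·(-7) = 6q - 7
  General Red's expected payoff from attack at Dusk: q·(-8) + (1−q)·(-2) = -6q - 2
  6q - 7 = -6q - 2  ⇒  12q = 5  ⇒  q = 5/12.
The value is General Red's expected payoff against this mix (using attack at Dawn): (5/12)·(-1) + (7/12)·(-7) = -9/2.

v = -9/2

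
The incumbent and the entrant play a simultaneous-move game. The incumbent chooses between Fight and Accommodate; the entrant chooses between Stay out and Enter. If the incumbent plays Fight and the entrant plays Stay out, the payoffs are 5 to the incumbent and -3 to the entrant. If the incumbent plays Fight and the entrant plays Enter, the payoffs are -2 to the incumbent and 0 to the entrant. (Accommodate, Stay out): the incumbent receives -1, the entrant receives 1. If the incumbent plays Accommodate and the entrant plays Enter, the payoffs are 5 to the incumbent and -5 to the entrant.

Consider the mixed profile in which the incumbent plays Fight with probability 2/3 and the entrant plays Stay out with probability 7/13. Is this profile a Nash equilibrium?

Check the entrant's indifference given the incumbent's mix p = 2/3:
  payoff from Stay out = -5/3; payoff from Enter = -5/3 — equal.
Check the incumbent's indifference given the entrant's mix q = 7/13:
  payoff from Fight = 23/13; payoff from Accommodate = 23/13 — equal.
Both players are indifferent, so neither can profitably deviate.

Yes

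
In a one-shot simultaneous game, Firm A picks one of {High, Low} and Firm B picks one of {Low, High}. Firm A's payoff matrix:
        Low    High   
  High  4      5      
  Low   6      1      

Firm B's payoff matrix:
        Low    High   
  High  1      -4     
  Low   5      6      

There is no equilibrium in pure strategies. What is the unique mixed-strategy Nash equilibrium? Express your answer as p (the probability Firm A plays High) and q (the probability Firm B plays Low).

In a mixed equilibrium Firm B is indifferent between Low and High; this condition fixes p.
  Firm B's expected payoff from Low: p·1 + (1−p)·5 = -4p + 5
  Firm B's expected payoff from High: p·(-4) + (1−p)·6 = -10p + 6
  -4p + 5 = -10p + 6  ⇒  6p = 1  ⇒  p = 1/6.
In a mixed equilibrium Firm A is indifferent between High and Low; this condition fixes q.
  Firm A's payoff to High: q·4 + (1−q)·5 = -q + 5
  Firm A's payoff to Low: q·6 + (1−q)·1 = 5q + 1
  -q + 5 = 5q + 1  ⇒  -6q = -4  ⇒  q = 2/3.

p = 1/6, q = 2/3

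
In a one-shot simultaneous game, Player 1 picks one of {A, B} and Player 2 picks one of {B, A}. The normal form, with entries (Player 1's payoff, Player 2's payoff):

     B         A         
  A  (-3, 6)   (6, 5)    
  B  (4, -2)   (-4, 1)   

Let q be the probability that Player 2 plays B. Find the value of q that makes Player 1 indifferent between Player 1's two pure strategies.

q = 10/17

Set Player 1's expected payoff from A equal to that from B:
  Player 1's payoff to A: q·(-3) + (1−q)·6 = -9q + 6
  Player 1's payoff to B: q·4 + (1−q)·(-4) = 8q - 4
  -9q + 6 = 8q - 4  ⇒  -17q = -10  ⇒  q = 10/17.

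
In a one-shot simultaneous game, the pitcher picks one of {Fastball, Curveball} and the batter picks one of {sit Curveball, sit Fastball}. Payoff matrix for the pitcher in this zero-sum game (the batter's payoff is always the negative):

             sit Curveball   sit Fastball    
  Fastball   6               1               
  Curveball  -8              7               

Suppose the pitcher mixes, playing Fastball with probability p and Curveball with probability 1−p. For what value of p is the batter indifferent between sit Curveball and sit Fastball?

Set the batter's expected payoff from sit Curveball equal to that from sit Fastball:
  the batter's payoff to sit Curveball: p·(-6) + (1−p)·8 = -14p + 8
  the batter's payoff to sit Fastball: p·(-1) + (1−p)·(-7) = 6p - 7
  -14p + 8 = 6p - 7  ⇒  -20p = -15  ⇒  p = 3/4.

p = 3/4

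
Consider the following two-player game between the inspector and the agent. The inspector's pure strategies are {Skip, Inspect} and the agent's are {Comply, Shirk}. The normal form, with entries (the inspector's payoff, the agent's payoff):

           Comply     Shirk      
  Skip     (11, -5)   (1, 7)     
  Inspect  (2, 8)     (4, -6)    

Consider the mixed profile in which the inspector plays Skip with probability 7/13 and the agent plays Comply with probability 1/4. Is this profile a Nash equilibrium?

Check the agent's indifference given the inspector's mix p = 7/13:
  payoff from Comply = 1; payoff from Shirk = 1 — equal.
Check the inspector's indifference given the agent's mix q = 1/4:
  payoff from Skip = 7/2; payoff from Inspect = 7/2 — equal.
Both players are indifferent, so neither can profitably deviate.

Yes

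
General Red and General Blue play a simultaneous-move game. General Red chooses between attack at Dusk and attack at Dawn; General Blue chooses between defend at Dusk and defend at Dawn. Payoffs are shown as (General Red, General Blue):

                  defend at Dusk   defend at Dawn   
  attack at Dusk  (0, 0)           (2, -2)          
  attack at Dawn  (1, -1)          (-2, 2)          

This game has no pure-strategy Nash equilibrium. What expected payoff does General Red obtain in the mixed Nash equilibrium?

In a mixed equilibrium General Red is indifferent between attack at Dusk and attack at Dawn; this condition fixes q.
  General Red's expected payoff from attack at Dusk: q·0 + (1−q)·2 = -2q + 2
  General Red's expected payoff from attack at Dawn: q·1 + (1−q)·(-2) = 3q - 2
  -2q + 2 = 3q - 2  ⇒  -5q = -4  ⇒  q = 4/5.
At equilibrium General Red is indifferent across rows, so General Red's payoff equals the payoff from attack at Dusk: (4/5)·0 + (1/5)·2 = 2/5.

2/5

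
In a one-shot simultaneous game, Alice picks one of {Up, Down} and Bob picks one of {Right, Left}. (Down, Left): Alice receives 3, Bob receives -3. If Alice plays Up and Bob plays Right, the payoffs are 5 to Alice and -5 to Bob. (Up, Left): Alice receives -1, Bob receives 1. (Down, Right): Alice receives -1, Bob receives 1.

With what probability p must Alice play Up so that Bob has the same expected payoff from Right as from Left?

Bob's indifference between Right and Left determines Alice's mixing probability p:
  Bob's expected payoff from Right: p·(-5) + (1−p)·1 = -6p + 1
  Bob's expected payoff from Left: p·1 + (1−p)·(-3) = 4p - 3
  -6p + 1 = 4p - 3  ⇒  -10p = -4  ⇒  p = 2/5.

p = 2/5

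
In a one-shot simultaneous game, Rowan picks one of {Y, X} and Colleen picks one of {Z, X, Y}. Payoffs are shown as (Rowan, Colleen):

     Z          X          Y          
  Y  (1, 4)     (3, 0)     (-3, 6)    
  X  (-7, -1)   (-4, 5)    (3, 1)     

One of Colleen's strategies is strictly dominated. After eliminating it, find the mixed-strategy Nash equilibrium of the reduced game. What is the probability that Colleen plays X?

Colleen's strategy Z is strictly dominated by Y: 6 > 4 and 1 > -1. Eliminate Z.
Colleen's mix must leave Rowan indifferent between Y and X.
  Rowan's payoff from Y: q·3 + (1−q)·(-3) = 6q - 3
  Rowan's payoff from X: q·(-4) + (1−q)·3 = -7q + 3
  6q - 3 = -7q + 3  ⇒  13q = 6  ⇒  q = 6/13.

q = 6/13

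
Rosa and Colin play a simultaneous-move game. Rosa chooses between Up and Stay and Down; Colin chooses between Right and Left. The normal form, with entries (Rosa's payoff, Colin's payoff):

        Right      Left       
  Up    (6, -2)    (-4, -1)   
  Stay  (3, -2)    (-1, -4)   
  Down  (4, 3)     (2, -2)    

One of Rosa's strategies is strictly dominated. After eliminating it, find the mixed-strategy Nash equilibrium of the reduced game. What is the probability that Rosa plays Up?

Rosa's strategy Stay is strictly dominated by Down: 4 > 3 and 2 > -1. Eliminate Stay.
Rosa's mix must leave Colin indifferent between Right and Left.
  Colin's expected payoff from Right: p·(-2) + (1−p)·3 = -5p + 3
  Colin's expected payoff from Left: p·(-1) + (1−p)·(-2) = p - 2
  -5p + 3 = p - 2  ⇒  -6p = -5  ⇒  p = 5/6.

p = 5/6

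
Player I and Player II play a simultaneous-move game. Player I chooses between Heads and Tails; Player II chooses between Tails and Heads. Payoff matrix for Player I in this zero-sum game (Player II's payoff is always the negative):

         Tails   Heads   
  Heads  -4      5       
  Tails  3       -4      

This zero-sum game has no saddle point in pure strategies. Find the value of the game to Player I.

v = -1/16

In a mixed equilibrium Player I is indifferent between Heads and Tails; this condition fixes q.
  Player I's payoff to Heads: q·(-4) + (1−q)·5 = -9q + 5
  Player I's payoff to Tails: q·3 + (1−q)·(-4) = 7q - 4
  -9q + 5 = 7q - 4  ⇒  -16q = -9  ⇒  q = 9/16.
The value is Player I's expected payoff against this mix (using Heads): (9/16)·(-4) + (7/16)·5 = -1/16.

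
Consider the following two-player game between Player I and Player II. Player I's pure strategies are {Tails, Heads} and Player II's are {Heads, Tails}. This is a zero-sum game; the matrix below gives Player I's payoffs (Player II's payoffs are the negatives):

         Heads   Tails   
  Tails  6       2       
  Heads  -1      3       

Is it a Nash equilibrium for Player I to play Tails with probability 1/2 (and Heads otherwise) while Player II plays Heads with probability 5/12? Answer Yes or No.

Given Player II's mix q = 5/12, Player I's payoff from Tails is 11/3 but from Heads is 4/3. Player I strictly prefers Tails, so Player I would not mix.
So the proposed profile is not a Nash equilibrium.

No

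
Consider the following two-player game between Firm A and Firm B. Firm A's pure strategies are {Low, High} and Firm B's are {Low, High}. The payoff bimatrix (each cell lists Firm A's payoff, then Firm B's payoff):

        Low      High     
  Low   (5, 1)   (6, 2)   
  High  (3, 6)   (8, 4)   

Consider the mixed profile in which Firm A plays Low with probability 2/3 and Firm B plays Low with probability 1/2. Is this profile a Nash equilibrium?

Yes

Check Firm B's indifference given Firm A's mix p = 2/3:
  payoff from Low = 8/3; payoff from High = 8/3 — equal.
Check Firm A's indifference given Firm B's mix q = 1/2:
  payoff from Low = 11/2; payoff from High = 11/2 — equal.
Both players are indifferent, so neither can profitably deviate.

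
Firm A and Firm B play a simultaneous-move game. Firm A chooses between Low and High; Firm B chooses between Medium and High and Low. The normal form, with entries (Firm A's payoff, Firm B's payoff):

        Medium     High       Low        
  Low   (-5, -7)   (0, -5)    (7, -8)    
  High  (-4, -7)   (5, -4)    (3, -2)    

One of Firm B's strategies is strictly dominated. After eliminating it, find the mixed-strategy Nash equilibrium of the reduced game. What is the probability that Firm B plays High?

Firm B's strategy Medium is strictly dominated by High: -5 > -7 and -4 > -7. Eliminate Medium.
Set Firm A's expected payoff from Low equal to that from High:
  Firm A's expected payoff from Low: q·0 + (1−q)·7 = -7q + 7
  Firm A's expected payoff from High: q·5 + (1−q)·3 = 2q + 3
  -7q + 7 = 2q + 3  ⇒  -9q = -4  ⇒  q = 4/9.

q = 4/9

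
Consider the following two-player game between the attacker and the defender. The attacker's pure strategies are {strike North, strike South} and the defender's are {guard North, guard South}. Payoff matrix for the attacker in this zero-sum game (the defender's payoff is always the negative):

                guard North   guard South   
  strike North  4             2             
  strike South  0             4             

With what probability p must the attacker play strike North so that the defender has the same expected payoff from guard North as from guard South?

p = 2/3

The attacker's mix must leave the defender indifferent between guard North and guard South.
  the defender's payoff from guard North: p·(-4) + (1−p)·0 = -4p
  the defender's payoff from guard South: p·(-2) + (1−p)·(-4) = 2p - 4
  -4p = 2p - 4  ⇒  -6p = -4  ⇒  p = 2/3.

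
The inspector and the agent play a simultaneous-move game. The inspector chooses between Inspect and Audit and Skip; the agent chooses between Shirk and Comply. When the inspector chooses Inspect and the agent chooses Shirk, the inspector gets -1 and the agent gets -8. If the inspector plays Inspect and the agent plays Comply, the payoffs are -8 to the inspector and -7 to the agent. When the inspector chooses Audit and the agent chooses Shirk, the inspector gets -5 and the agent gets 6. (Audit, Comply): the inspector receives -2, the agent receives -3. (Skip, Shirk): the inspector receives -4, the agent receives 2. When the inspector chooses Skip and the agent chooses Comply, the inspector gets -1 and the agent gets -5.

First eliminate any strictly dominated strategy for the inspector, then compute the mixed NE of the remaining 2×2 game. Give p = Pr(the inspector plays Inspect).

The inspector's strategy Audit is strictly dominated by Skip: -4 > -5 and -1 > -2. Eliminate Audit.
The inspector's mix must leave the agent indifferent between Shirk and Comply.
  the agent's expected payoff from Shirk: p·(-8) + (1−p)·2 = -10p + 2
  the agent's expected payoff from Comply: p·(-7) + (1−p)·(-5) = -2p - 5
  -10p + 2 = -2p - 5  ⇒  -8p = -7  ⇒  p = 7/8.

p = 7/8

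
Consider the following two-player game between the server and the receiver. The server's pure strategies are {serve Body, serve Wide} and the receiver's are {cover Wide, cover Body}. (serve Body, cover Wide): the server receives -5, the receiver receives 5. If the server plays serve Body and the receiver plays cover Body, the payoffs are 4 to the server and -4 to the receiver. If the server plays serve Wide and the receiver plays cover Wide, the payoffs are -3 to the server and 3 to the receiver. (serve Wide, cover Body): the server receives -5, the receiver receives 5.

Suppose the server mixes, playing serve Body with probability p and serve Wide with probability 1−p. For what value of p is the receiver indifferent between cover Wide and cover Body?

In a mixed equilibrium the receiver is indifferent between cover Wide and cover Body; this condition fixes p.
  the receiver's payoff from cover Wide: p·5 + (1−p)·3 = 2p + 3
  the receiver's payoff from cover Body: p·(-4) + (1−p)·5 = -9p + 5
  2p + 3 = -9p + 5  ⇒  11p = 2  ⇒  p = 2/11.

p = 2/11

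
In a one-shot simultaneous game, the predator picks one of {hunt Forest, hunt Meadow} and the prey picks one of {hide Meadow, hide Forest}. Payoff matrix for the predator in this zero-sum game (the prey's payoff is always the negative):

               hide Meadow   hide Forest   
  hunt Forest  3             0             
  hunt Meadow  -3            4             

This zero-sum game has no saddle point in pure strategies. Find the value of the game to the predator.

v = 6/5

In a mixed equilibrium the predator is indifferent between hunt Forest and hunt Meadow; this condition fixes q.
  the predator's payoff from hunt Forest: q·3 + (1−q)·0 = 3q
  the predator's payoff from hunt Meadow: q·(-3) + (1−q)·4 = -7q + 4
  3q = -7q + 4  ⇒  10q = 4  ⇒  q = 2/5.
The value is the predator's expected payoff against this mix (using hunt Forest): (2/5)·3 + (3/5)·0 = 6/5.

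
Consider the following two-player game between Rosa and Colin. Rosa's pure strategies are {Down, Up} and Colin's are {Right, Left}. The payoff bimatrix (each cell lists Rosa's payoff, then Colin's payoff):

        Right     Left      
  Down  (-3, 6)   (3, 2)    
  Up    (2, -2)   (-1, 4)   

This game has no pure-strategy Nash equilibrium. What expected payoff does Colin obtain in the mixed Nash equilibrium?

Colin's indifference between Right and Left determines Rosa's mixing probability p:
  Colin's payoff from Right: p·6 + (1−p)·(-2) = 8p - 2
  Colin's payoff from Left: p·2 + (1−p)·4 = -2p + 4
  8p - 2 = -2p + 4  ⇒  10p = 6  ⇒  p = 3/5.
At equilibrium Colin is indifferent across columns, so Colin's payoff equals the payoff from Right: (3/5)·6 + (2/5)·(-2) = 14/5.

14/5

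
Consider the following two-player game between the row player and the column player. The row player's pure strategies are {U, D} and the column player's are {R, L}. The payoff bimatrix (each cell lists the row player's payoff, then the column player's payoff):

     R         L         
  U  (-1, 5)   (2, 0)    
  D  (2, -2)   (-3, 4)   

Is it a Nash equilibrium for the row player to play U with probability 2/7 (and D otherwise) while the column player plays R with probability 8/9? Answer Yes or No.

No

Given the row player's mix p = 2/7, the column player's payoff from R is 0 but from L is 20/7. The column player strictly prefers L, so the column player would not mix.
So the proposed profile is not a Nash equilibrium.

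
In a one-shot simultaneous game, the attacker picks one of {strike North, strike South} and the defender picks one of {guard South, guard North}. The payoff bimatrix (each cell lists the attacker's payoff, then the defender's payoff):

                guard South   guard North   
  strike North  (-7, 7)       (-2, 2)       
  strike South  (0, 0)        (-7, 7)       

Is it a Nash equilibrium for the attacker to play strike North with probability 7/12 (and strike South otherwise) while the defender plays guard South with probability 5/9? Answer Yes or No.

No

Given the defender's mix q = 5/9, the attacker's payoff from strike North is -43/9 but from strike South is -28/9. The attacker strictly prefers strike South, so the attacker would not mix.
So the proposed profile is not a Nash equilibrium.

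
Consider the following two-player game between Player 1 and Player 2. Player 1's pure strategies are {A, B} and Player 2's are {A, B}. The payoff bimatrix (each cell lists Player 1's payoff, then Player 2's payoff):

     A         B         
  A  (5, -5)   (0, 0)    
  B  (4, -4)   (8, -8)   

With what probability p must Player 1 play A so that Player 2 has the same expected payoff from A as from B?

p = 4/9

Player 2's indifference between A and B determines Player 1's mixing probability p:
  Player 2's payoff to A: p·(-5) + (1−p)·(-4) = -p - 4
  Player 2's payoff to B: p·0 + (1−p)·(-8) = 8p - 8
  -p - 4 = 8p - 8  ⇒  -9p = -4  ⇒  p = 4/9.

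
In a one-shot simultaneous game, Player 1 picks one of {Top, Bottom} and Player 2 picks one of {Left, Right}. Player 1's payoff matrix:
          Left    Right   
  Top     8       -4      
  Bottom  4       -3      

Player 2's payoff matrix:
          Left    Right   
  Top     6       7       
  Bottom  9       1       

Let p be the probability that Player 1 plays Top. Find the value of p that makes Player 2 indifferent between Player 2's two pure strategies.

Player 2's indifference between Left and Right determines Player 1's mixing probability p:
  Player 2's payoff to Left: p·6 + (1−p)·9 = -3p + 9
  Player 2's payoff to Right: p·7 + (1−p)·1 = 6p + 1
  -3p + 9 = 6p + 1  ⇒  -9p = -8  ⇒  p = 8/9.

p = 8/9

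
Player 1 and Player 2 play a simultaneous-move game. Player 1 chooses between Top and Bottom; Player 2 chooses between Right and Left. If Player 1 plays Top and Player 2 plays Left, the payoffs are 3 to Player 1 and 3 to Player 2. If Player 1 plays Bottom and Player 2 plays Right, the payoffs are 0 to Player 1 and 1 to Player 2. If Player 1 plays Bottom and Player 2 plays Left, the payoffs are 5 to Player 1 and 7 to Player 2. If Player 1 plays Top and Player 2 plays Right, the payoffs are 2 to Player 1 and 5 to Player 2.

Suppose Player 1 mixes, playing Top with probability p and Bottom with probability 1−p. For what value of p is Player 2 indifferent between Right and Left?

p = 3/4

Player 1's mix must leave Player 2 indifferent between Right and Left.
  Player 2's expected payoff from Right: p·5 + (1−p)·1 = 4p + 1
  Player 2's expected payoff from Left: p·3 + (1−p)·7 = -4p + 7
  4p + 1 = -4p + 7  ⇒  8p = 6  ⇒  p = 3/4.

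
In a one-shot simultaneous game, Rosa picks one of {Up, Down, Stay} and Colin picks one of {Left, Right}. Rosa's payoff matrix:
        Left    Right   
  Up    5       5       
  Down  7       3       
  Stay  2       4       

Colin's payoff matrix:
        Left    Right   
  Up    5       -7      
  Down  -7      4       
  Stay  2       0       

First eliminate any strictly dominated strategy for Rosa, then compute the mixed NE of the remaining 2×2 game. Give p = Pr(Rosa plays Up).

Rosa's strategy Stay is strictly dominated by Up: 5 > 2 and 5 > 4. Eliminate Stay.
Colin's indifference between Left and Right determines Rosa's mixing probability p:
  Colin's payoff from Left: p·5 + (1−p)·(-7) = 12p - 7
  Colin's payoff from Right: p·(-7) + (1−p)·4 = -11p + 4
  12p - 7 = -11p + 4  ⇒  23p = 11  ⇒  p = 11/23.

p = 11/23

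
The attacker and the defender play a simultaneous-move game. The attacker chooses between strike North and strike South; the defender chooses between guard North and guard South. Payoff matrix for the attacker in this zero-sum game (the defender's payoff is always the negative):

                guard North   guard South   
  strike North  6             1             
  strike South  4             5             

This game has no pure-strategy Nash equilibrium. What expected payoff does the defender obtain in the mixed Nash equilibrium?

-13/3

The defender's indifference between guard North and guard South determines the attacker's mixing probability p:
  the defender's payoff from guard North: p·(-6) + (1−p)·(-4) = -2p - 4
  the defender's payoff from guard South: p·(-1) + (1−p)·(-5) = 4p - 5
  -2p - 4 = 4p - 5  ⇒  -6p = -1  ⇒  p = 1/6.
At equilibrium the defender is indifferent across columns, so the defender's payoff equals the payoff from guard North: (1/6)·(-6) + (5/6)·(-4) = -13/3.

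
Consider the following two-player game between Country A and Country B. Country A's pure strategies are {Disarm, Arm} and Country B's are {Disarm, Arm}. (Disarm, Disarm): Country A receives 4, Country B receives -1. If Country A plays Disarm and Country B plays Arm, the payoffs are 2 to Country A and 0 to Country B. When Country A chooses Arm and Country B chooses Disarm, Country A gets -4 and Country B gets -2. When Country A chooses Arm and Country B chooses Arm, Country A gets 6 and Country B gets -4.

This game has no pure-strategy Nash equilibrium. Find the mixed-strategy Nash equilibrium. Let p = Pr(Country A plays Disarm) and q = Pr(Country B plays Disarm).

Country B's indifference between Disarm and Arm determines Country A's mixing probability p:
  Country B's payoff from Disarm: p·(-1) + (1−p)·(-2) = p - 2
  Country B's payoff from Arm: p·0 + (1−p)·(-4) = 4p - 4
  p - 2 = 4p - 4  ⇒  -3p = -2  ⇒  p = 2/3.
Country A's indifference between Disarm and Arm determines Country B's mixing probability q:
  Country A's payoff from Disarm: q·4 + (1−q)·2 = 2q + 2
  Country A's payoff from Arm: q·(-4) + (1−q)·6 = -10q + 6
  2q + 2 = -10q + 6  ⇒  12q = 4  ⇒  q = 1/3.

p = 2/3, q = 1/3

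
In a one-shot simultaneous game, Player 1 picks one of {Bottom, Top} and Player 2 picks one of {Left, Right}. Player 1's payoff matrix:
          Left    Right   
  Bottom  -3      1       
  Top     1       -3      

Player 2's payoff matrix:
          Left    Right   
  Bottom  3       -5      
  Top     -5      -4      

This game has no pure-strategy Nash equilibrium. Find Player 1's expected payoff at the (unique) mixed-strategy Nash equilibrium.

In a mixed equilibrium Player 1 is indifferent between Bottom and Top; this condition fixes q.
  Player 1's expected payoff from Bottom: q·(-3) + (1−q)·1 = -4q + 1
  Player 1's expected payoff from Top: q·1 + (1−q)·(-3) = 4q - 3
  -4q + 1 = 4q - 3  ⇒  -8q = -4  ⇒  q = 1/2.
At equilibrium Player 1 is indifferent across rows, so Player 1's payoff equals the payoff from Bottom: (1/2)·(-3) + (1/2)·1 = -1.

-1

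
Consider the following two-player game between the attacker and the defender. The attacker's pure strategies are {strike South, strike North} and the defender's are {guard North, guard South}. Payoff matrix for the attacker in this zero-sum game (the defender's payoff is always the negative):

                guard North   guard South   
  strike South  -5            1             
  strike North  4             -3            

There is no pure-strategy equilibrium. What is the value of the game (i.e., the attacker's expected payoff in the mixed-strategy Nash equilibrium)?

The defender's mix must leave the attacker indifferent between strike South and strike North.
  the attacker's payoff to strike South: q·(-5) + (1−q)·1 = -6q + 1
  the attacker's payoff to strike North: q·4 + (1−q)·(-3) = 7q - 3
  -6q + 1 = 7q - 3  ⇒  -13q = -4  ⇒  q = 4/13.
The value is the attacker's expected payoff against this mix (using strike South): (4/13)·(-5) + (9/13)·1 = -11/13.

v = -11/13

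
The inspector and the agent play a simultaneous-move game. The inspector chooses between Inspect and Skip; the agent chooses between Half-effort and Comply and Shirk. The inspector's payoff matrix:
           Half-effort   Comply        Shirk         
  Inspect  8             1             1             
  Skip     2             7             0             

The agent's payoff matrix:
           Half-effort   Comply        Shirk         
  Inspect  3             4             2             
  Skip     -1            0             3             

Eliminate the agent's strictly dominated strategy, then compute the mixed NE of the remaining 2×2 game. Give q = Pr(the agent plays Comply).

q = 1/7

The agent's strategy Half-effort is strictly dominated by Comply: 4 > 3 and 0 > -1. Eliminate Half-effort.
In a mixed equilibrium the inspector is indifferent between Inspect and Skip; this condition fixes q.
  the inspector's payoff to Inspect: q·1 + (1−q)·1 = 1
  the inspector's payoff to Skip: q·7 + (1−q)·0 = 7q
  1 = 7q  ⇒  -7q = -1  ⇒  q = 1/7.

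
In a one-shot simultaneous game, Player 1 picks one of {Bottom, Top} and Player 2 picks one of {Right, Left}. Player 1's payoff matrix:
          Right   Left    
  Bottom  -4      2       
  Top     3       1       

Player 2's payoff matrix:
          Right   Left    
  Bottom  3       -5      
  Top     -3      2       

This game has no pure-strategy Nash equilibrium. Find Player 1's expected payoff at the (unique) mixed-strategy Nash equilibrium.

For Player 1 to be willing to mix, Player 1 must be indifferent between Bottom and Top, which pins down Player 2's mix.
  Player 1's payoff from Bottom: q·(-4) + (1−q)·2 = -6q + 2
  Player 1's payoff from Top: q·3 + (1−q)·1 = 2q + 1
  -6q + 2 = 2q + 1  ⇒  -8q = -1  ⇒  q = 1/8.
At equilibrium Player 1 is indifferent across rows, so Player 1's payoff equals the payoff from Bottom: (1/8)·(-4) + (7/8)·2 = 5/4.

5/4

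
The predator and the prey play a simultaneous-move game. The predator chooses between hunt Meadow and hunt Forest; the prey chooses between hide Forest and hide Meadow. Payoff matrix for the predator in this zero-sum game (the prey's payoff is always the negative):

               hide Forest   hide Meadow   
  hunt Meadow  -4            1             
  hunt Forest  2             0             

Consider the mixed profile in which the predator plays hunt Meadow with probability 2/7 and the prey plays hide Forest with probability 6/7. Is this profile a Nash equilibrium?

Given the prey's mix q = 6/7, the predator's payoff from hunt Meadow is -23/7 but from hunt Forest is 12/7. The predator strictly prefers hunt Forest, so the predator would not mix.
So the proposed profile is not a Nash equilibrium.

No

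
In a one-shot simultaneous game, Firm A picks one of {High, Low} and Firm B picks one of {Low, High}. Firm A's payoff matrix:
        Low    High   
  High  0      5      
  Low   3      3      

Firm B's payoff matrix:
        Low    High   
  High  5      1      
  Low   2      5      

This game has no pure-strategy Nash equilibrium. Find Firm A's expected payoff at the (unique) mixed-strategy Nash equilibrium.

3

Firm B's mix must leave Firm A indifferent between High and Low.
  Firm A's payoff to High: q·0 + (1−q)·5 = -5q + 5
  Firm A's payoff to Low: q·3 + (1−q)·3 = 3
  -5q + 5 = 3  ⇒  -5q = -2  ⇒  q = 2/5.
At equilibrium Firm A is indifferent across rows, so Firm A's payoff equals the payoff from High: (2/5)·0 + (3/5)·5 = 3.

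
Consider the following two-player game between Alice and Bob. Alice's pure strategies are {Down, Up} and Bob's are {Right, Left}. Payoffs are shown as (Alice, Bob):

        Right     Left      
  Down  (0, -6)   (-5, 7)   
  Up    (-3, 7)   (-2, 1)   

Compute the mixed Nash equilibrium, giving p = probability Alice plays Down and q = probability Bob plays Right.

p = 6/19, q = 1/2

In a mixed equilibrium Bob is indifferent between Right and Left; this condition fixes p.
  Bob's payoff to Right: p·(-6) + (1−p)·7 = -13p + 7
  Bob's payoff to Left: p·7 + (1−p)·1 = 6p + 1
  -13p + 7 = 6p + 1  ⇒  -19p = -6  ⇒  p = 6/19.
Bob's mix must leave Alice indifferent between Down and Up.
  Alice's payoff from Down: q·0 + (1−q)·(-5) = 5q - 5
  Alice's payoff from Up: q·(-3) + (1−q)·(-2) = -q - 2
  5q - 5 = -q - 2  ⇒  6q = 3  ⇒  q = 1/2.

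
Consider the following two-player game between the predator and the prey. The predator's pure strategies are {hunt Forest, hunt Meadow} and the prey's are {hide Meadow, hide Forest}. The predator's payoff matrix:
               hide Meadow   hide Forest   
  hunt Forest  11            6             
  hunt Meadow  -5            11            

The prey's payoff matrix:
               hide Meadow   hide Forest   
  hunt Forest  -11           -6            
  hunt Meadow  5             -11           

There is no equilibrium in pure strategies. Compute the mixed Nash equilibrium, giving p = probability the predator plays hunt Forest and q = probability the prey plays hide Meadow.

For the prey to be willing to mix, the prey must be indifferent between hide Meadow and hide Forest, which pins down the predator's mix.
  the prey's expected payoff from hide Meadow: p·(-11) + (1−p)·5 = -16p + 5
  the prey's expected payoff from hide Forest: p·(-6) + (1−p)·(-11) = 5p - 11
  -16p + 5 = 5p - 11  ⇒  -21p = -16  ⇒  p = 16/21.
In a mixed equilibrium the predator is indifferent between hunt Forest and hunt Meadow; this condition fixes q.
  the predator's payoff from hunt Forest: q·11 + (1−q)·6 = 5q + 6
  the predator's payoff from hunt Meadow: q·(-5) + (1−q)·11 = -16q + 11
  5q + 6 = -16q + 11  ⇒  21q = 5  ⇒  q = 5/21.

p = 16/21, q = 5/21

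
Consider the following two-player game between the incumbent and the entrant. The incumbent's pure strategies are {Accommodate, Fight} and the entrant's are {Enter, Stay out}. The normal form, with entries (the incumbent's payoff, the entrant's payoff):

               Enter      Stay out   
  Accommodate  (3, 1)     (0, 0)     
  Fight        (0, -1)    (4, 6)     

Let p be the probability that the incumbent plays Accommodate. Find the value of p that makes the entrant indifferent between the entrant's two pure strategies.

For the entrant to be willing to mix, the entrant must be indifferent between Enter and Stay out, which pins down the incumbent's mix.
  the entrant's expected payoff from Enter: p·1 + (1−p)·(-1) = 2p - 1
  the entrant's expected payoff from Stay out: p·0 + (1−p)·6 = -6p + 6
  2p - 1 = -6p + 6  ⇒  8p = 7  ⇒  p = 7/8.

p = 7/8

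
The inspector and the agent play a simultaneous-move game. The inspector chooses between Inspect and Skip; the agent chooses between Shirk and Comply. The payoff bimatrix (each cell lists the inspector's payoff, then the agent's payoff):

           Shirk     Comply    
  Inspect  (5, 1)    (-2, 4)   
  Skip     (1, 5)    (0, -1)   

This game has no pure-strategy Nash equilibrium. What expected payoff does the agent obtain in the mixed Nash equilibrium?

The inspector's mix must leave the agent indifferent between Shirk and Comply.
  the agent's payoff to Shirk: p·1 + (1−p)·5 = -4p + 5
  the agent's payoff to Comply: p·4 + (1−p)·(-1) = 5p - 1
  -4p + 5 = 5p - 1  ⇒  -9p = -6  ⇒  p = 2/3.
At equilibrium the agent is indifferent across columns, so the agent's payoff equals the payoff from Shirk: (2/3)·1 + (1/3)·5 = 7/3.

7/3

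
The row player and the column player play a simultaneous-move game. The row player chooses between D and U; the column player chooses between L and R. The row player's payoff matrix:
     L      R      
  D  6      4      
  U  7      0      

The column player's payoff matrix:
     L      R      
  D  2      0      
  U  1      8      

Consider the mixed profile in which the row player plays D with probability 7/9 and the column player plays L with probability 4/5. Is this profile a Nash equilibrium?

Check the column player's indifference given the row player's mix p = 7/9:
  payoff from L = 16/9; payoff from R = 16/9 — equal.
Check the row player's indifference given the column player's mix q = 4/5:
  payoff from D = 28/5; payoff from U = 28/5 — equal.
Both players are indifferent, so neither can profitably deviate.

Yes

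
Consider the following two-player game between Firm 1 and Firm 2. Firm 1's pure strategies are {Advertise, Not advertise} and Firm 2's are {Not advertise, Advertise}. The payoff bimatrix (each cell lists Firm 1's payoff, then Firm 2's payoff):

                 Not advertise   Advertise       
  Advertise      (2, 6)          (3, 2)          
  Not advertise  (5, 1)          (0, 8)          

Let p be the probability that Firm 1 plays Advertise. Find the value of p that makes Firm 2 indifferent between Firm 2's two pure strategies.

p = 7/11

In a mixed equilibrium Firm 2 is indifferent between Not advertise and Advertise; this condition fixes p.
  Firm 2's payoff to Not advertise: p·6 + (1−p)·1 = 5p + 1
  Firm 2's payoff to Advertise: p·2 + (1−p)·8 = -6p + 8
  5p + 1 = -6p + 8  ⇒  11p = 7  ⇒  p = 7/11.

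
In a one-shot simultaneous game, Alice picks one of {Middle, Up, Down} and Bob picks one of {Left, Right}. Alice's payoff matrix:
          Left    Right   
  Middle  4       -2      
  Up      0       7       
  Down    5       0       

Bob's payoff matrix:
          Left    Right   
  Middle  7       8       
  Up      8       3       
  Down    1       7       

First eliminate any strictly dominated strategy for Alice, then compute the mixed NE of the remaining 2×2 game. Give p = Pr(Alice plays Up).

p = 6/11

Alice's strategy Middle is strictly dominated by Down: 5 > 4 and 0 > -2. Eliminate Middle.
In a mixed equilibrium Bob is indifferent between Left and Right; this condition fixes p.
  Bob's payoff from Left: p·8 + (1−p)·1 = 7p + 1
  Bob's payoff from Right: p·3 + (1−p)·7 = -4p + 7
  7p + 1 = -4p + 7  ⇒  11p = 6  ⇒  p = 6/11.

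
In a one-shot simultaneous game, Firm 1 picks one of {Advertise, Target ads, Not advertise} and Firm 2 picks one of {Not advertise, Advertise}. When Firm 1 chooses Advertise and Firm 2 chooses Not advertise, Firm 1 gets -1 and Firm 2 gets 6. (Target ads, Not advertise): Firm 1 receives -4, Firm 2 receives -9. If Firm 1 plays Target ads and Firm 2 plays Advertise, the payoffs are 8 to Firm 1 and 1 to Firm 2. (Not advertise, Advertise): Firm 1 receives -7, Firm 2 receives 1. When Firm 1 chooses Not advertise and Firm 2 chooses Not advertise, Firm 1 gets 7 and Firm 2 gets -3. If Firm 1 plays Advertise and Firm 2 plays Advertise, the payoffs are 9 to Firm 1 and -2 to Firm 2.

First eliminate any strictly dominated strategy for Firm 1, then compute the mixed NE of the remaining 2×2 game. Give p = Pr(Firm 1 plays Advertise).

p = 1/3

Firm 1's strategy Target ads is strictly dominated by Advertise: -1 > -4 and 9 > 8. Eliminate Target ads.
In a mixed equilibrium Firm 2 is indifferent between Not advertise and Advertise; this condition fixes p.
  Firm 2's payoff to Not advertise: p·6 + (1−p)·(-3) = 9p - 3
  Firm 2's payoff to Advertise: p·(-2) + (1−p)·1 = -3p + 1
  9p - 3 = -3p + 1  ⇒  12p = 4  ⇒  p = 1/3.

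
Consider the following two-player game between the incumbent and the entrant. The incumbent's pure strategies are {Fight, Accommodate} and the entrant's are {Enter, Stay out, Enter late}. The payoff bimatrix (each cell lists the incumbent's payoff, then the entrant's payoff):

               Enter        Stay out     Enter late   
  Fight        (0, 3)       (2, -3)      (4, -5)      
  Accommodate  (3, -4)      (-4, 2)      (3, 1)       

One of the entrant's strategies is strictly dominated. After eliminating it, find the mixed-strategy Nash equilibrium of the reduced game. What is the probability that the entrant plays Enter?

q = 2/3

The entrant's strategy Enter late is strictly dominated by Stay out: -3 > -5 and 2 > 1. Eliminate Enter late.
Set the incumbent's expected payoff from Fight equal to that from Accommodate:
  the incumbent's payoff from Fight: q·0 + (1−q)·2 = -2q + 2
  the incumbent's payoff from Accommodate: q·3 + (1−q)·(-4) = 7q - 4
  -2q + 2 = 7q - 4  ⇒  -9q = -6  ⇒  q = 2/3.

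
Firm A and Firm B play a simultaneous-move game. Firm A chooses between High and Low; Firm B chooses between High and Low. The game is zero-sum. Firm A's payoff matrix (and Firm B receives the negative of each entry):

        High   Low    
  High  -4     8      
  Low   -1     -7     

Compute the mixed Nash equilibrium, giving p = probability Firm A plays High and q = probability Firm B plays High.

In a mixed equilibrium Firm B is indifferent between High and Low; this condition fixes p.
  Firm B's expected payoff from High: p·4 + (1−p)·1 = 3p + 1
  Firm B's expected payoff from Low: p·(-8) + (1−p)·7 = -15p + 7
  3p + 1 = -15p + 7  ⇒  18p = 6  ⇒  p = 1/3.
Set Firm A's expected payoff from High equal to that from Low:
  Firm A's payoff from High: q·(-4) + (1−q)·8 = -12q + 8
  Firm A's payoff from Low: q·(-1) + (1−q)·(-7) = 6q - 7
  -12q + 8 = 6q - 7  ⇒  -18q = -15  ⇒  q = 5/6.

p = 1/3, q = 5/6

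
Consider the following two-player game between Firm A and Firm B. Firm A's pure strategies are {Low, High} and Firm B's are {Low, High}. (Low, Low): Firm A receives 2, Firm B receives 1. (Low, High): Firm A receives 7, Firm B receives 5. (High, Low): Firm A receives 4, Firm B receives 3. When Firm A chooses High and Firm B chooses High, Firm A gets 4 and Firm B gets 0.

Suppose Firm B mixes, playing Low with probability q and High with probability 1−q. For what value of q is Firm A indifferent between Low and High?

Firm B's mix must leave Firm A indifferent between Low and High.
  Firm A's payoff from Low: q·2 + (1−q)·7 = -5q + 7
  Firm A's payoff from High: q·4 + (1−q)·4 = 4
  -5q + 7 = 4  ⇒  -5q = -3  ⇒  q = 3/5.

q = 3/5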